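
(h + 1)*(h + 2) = h^2 + 3*h + 2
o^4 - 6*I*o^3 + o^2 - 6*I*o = o*(o - 6*I)*(o - I)*(o + I)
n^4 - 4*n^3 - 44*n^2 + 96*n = n*(n - 8)*(n - 2)*(n + 6)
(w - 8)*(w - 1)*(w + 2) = w^3 - 7*w^2 - 10*w + 16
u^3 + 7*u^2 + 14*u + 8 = (u + 1)*(u + 2)*(u + 4)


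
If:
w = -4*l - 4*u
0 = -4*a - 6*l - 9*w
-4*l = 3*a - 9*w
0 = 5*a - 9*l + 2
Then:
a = -20/113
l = 14/113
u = -125/1017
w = -4/1017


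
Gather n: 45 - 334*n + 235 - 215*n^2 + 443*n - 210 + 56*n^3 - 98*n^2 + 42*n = 56*n^3 - 313*n^2 + 151*n + 70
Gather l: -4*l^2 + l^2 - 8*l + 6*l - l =-3*l^2 - 3*l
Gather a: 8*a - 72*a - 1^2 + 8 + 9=16 - 64*a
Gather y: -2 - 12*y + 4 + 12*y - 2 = 0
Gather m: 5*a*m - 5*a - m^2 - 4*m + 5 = -5*a - m^2 + m*(5*a - 4) + 5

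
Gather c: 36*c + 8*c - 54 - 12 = 44*c - 66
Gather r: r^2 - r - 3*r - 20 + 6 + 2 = r^2 - 4*r - 12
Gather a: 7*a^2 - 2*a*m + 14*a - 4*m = 7*a^2 + a*(14 - 2*m) - 4*m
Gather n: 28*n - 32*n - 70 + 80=10 - 4*n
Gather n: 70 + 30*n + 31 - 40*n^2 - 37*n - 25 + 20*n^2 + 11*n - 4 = -20*n^2 + 4*n + 72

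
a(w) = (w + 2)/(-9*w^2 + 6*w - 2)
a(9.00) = -0.02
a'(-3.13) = -0.00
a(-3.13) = 0.01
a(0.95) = -0.67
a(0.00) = -1.00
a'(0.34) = -0.72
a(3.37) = -0.06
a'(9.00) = 0.00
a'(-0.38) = -0.85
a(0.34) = -2.34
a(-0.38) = -0.29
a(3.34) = -0.06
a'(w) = (w + 2)*(18*w - 6)/(-9*w^2 + 6*w - 2)^2 + 1/(-9*w^2 + 6*w - 2)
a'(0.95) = 1.45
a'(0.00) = -3.50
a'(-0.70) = -0.31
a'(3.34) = 0.03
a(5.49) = -0.03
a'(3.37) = 0.03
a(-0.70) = -0.12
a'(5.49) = 0.01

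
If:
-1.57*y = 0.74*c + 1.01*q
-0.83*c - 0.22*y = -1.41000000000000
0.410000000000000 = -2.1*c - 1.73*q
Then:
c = 1.53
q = -2.10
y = 0.63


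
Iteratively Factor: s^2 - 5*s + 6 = (s - 3)*(s - 2)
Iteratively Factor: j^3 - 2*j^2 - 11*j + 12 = (j - 4)*(j^2 + 2*j - 3) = (j - 4)*(j - 1)*(j + 3)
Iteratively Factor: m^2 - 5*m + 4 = (m - 4)*(m - 1)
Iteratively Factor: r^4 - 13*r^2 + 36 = (r + 3)*(r^3 - 3*r^2 - 4*r + 12) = (r - 2)*(r + 3)*(r^2 - r - 6) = (r - 3)*(r - 2)*(r + 3)*(r + 2)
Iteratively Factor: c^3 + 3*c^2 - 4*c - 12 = (c + 2)*(c^2 + c - 6) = (c + 2)*(c + 3)*(c - 2)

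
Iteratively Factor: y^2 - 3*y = (y)*(y - 3)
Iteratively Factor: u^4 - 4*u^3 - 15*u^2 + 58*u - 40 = (u + 4)*(u^3 - 8*u^2 + 17*u - 10) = (u - 5)*(u + 4)*(u^2 - 3*u + 2) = (u - 5)*(u - 2)*(u + 4)*(u - 1)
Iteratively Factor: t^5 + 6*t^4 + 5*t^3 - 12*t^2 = (t + 4)*(t^4 + 2*t^3 - 3*t^2) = (t + 3)*(t + 4)*(t^3 - t^2) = (t - 1)*(t + 3)*(t + 4)*(t^2) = t*(t - 1)*(t + 3)*(t + 4)*(t)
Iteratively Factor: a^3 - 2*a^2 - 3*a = (a)*(a^2 - 2*a - 3) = a*(a - 3)*(a + 1)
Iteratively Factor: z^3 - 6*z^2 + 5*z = (z - 5)*(z^2 - z) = (z - 5)*(z - 1)*(z)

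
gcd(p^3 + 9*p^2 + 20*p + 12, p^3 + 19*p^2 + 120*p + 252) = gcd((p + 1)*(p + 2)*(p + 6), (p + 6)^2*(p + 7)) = p + 6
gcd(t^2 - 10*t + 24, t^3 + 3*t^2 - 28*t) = t - 4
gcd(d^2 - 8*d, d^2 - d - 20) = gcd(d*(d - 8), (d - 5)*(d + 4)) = 1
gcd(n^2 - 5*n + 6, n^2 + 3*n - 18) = n - 3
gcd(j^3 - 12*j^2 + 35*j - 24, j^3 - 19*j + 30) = j - 3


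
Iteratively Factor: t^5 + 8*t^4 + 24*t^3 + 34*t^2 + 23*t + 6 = (t + 1)*(t^4 + 7*t^3 + 17*t^2 + 17*t + 6) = (t + 1)*(t + 2)*(t^3 + 5*t^2 + 7*t + 3) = (t + 1)^2*(t + 2)*(t^2 + 4*t + 3) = (t + 1)^3*(t + 2)*(t + 3)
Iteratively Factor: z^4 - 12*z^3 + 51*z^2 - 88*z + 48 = (z - 1)*(z^3 - 11*z^2 + 40*z - 48) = (z - 3)*(z - 1)*(z^2 - 8*z + 16) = (z - 4)*(z - 3)*(z - 1)*(z - 4)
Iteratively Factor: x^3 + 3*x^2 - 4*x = (x)*(x^2 + 3*x - 4) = x*(x - 1)*(x + 4)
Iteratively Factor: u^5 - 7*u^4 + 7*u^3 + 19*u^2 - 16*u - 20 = (u - 2)*(u^4 - 5*u^3 - 3*u^2 + 13*u + 10) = (u - 5)*(u - 2)*(u^3 - 3*u - 2) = (u - 5)*(u - 2)*(u + 1)*(u^2 - u - 2) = (u - 5)*(u - 2)^2*(u + 1)*(u + 1)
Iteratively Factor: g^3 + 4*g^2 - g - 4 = (g + 1)*(g^2 + 3*g - 4) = (g + 1)*(g + 4)*(g - 1)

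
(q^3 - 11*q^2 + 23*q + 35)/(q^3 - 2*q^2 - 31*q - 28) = (q - 5)/(q + 4)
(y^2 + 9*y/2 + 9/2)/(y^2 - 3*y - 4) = (2*y^2 + 9*y + 9)/(2*(y^2 - 3*y - 4))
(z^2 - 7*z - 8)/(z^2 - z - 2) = (z - 8)/(z - 2)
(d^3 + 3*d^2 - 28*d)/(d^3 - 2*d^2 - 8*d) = (d + 7)/(d + 2)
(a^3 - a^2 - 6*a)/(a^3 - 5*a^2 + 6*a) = (a + 2)/(a - 2)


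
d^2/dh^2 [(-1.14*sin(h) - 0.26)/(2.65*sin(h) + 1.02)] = (5.32907051820075e-15*sin(h)^3 - 1.25557*sin(h)^2 + 0.483275999999997*sin(h) + 2.51114)/(18.609625*sin(h)^3 + 21.48885*sin(h)^2 + 8.27118*sin(h) + 1.061208)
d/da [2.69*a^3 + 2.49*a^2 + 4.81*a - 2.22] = 8.07*a^2 + 4.98*a + 4.81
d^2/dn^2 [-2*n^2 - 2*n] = -4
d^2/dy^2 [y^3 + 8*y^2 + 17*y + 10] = 6*y + 16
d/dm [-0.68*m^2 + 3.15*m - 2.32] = 3.15 - 1.36*m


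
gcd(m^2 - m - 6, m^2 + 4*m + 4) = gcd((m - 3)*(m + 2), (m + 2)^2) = m + 2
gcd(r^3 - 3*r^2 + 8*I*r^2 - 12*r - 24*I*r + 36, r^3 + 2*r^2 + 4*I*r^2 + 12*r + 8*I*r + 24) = r + 6*I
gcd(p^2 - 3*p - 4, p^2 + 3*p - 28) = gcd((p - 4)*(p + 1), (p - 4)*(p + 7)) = p - 4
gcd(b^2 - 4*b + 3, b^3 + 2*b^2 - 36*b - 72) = 1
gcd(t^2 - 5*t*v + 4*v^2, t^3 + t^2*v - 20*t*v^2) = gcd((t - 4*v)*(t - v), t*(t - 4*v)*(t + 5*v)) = t - 4*v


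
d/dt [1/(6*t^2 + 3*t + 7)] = 3*(-4*t - 1)/(6*t^2 + 3*t + 7)^2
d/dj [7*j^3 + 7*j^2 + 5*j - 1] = 21*j^2 + 14*j + 5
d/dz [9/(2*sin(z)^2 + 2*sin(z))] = -(18/tan(z) + 9*cos(z)/sin(z)^2)/(2*(sin(z) + 1)^2)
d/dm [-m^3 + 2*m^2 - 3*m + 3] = -3*m^2 + 4*m - 3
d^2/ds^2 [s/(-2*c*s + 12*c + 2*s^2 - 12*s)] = (-s*(c - 2*s + 6)^2 + (c - 3*s + 6)*(c*s - 6*c - s^2 + 6*s))/(c*s - 6*c - s^2 + 6*s)^3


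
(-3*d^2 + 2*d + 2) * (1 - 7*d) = 21*d^3 - 17*d^2 - 12*d + 2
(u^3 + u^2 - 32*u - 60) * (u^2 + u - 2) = u^5 + 2*u^4 - 33*u^3 - 94*u^2 + 4*u + 120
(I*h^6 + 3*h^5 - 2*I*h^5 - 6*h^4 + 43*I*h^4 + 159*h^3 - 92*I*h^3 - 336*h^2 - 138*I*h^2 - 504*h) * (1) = I*h^6 + 3*h^5 - 2*I*h^5 - 6*h^4 + 43*I*h^4 + 159*h^3 - 92*I*h^3 - 336*h^2 - 138*I*h^2 - 504*h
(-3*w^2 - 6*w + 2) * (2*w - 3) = -6*w^3 - 3*w^2 + 22*w - 6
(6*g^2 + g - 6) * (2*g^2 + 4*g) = 12*g^4 + 26*g^3 - 8*g^2 - 24*g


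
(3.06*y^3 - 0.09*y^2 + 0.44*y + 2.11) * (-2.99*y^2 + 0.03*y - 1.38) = -9.1494*y^5 + 0.3609*y^4 - 5.5411*y^3 - 6.1715*y^2 - 0.5439*y - 2.9118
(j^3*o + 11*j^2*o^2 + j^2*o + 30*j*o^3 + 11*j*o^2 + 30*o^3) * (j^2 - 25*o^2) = j^5*o + 11*j^4*o^2 + j^4*o + 5*j^3*o^3 + 11*j^3*o^2 - 275*j^2*o^4 + 5*j^2*o^3 - 750*j*o^5 - 275*j*o^4 - 750*o^5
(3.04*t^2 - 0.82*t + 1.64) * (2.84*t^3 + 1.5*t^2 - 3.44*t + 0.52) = 8.6336*t^5 + 2.2312*t^4 - 7.03*t^3 + 6.8616*t^2 - 6.068*t + 0.8528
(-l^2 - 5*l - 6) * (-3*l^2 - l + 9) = 3*l^4 + 16*l^3 + 14*l^2 - 39*l - 54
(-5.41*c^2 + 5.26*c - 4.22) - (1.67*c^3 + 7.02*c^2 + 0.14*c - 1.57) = -1.67*c^3 - 12.43*c^2 + 5.12*c - 2.65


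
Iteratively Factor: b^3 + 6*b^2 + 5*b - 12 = (b + 4)*(b^2 + 2*b - 3) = (b - 1)*(b + 4)*(b + 3)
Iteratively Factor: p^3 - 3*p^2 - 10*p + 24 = (p - 4)*(p^2 + p - 6) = (p - 4)*(p + 3)*(p - 2)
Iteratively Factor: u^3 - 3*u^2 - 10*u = (u - 5)*(u^2 + 2*u) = u*(u - 5)*(u + 2)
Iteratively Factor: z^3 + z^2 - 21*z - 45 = (z + 3)*(z^2 - 2*z - 15) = (z - 5)*(z + 3)*(z + 3)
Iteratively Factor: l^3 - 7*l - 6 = (l + 1)*(l^2 - l - 6) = (l - 3)*(l + 1)*(l + 2)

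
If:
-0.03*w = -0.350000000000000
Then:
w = 11.67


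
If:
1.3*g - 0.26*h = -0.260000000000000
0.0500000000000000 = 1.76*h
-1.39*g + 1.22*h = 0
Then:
No Solution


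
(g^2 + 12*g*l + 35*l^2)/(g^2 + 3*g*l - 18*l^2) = (g^2 + 12*g*l + 35*l^2)/(g^2 + 3*g*l - 18*l^2)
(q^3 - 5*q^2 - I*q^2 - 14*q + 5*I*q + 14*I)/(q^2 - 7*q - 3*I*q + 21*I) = (q^2 + q*(2 - I) - 2*I)/(q - 3*I)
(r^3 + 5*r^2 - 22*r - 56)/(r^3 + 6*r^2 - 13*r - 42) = (r - 4)/(r - 3)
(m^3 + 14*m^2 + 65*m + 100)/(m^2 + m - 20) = (m^2 + 9*m + 20)/(m - 4)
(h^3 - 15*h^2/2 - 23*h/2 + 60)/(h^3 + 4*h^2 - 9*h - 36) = (h^2 - 21*h/2 + 20)/(h^2 + h - 12)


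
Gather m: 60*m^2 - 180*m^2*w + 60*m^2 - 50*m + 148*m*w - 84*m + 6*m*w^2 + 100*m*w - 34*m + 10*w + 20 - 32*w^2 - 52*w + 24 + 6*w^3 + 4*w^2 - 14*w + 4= m^2*(120 - 180*w) + m*(6*w^2 + 248*w - 168) + 6*w^3 - 28*w^2 - 56*w + 48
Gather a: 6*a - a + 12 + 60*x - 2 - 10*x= 5*a + 50*x + 10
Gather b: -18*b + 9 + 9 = 18 - 18*b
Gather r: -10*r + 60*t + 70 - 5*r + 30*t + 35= -15*r + 90*t + 105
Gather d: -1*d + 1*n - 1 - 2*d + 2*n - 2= -3*d + 3*n - 3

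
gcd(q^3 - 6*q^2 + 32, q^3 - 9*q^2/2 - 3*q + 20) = q^2 - 2*q - 8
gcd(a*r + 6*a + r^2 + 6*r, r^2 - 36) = r + 6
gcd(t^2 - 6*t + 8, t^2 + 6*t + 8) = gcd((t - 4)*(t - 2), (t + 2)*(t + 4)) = 1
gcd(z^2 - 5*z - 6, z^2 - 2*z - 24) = z - 6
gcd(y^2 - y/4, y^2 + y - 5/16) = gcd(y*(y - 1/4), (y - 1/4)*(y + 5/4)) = y - 1/4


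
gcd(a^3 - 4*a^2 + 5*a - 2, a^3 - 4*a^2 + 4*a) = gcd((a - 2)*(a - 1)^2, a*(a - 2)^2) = a - 2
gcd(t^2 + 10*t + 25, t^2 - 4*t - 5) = 1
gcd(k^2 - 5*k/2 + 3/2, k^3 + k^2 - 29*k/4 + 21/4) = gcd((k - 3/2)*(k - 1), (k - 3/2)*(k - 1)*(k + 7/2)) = k^2 - 5*k/2 + 3/2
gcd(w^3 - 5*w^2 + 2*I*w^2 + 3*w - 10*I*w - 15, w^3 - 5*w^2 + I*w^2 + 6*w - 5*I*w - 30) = w^2 + w*(-5 + 3*I) - 15*I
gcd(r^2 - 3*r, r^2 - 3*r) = r^2 - 3*r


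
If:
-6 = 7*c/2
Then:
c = -12/7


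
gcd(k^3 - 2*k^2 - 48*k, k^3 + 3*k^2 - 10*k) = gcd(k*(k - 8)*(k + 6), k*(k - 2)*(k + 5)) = k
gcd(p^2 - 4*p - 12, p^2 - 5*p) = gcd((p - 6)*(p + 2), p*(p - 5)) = 1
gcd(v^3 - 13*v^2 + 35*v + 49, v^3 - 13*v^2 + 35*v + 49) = v^3 - 13*v^2 + 35*v + 49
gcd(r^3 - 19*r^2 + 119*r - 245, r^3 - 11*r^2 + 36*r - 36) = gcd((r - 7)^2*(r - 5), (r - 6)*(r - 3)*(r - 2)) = 1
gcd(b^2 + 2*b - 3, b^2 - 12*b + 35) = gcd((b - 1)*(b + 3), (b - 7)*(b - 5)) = 1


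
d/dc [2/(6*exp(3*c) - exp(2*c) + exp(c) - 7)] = (-36*exp(2*c) + 4*exp(c) - 2)*exp(c)/(6*exp(3*c) - exp(2*c) + exp(c) - 7)^2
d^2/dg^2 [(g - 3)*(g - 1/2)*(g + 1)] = 6*g - 5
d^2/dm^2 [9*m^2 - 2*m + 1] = 18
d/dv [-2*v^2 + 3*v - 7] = 3 - 4*v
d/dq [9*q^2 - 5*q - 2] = 18*q - 5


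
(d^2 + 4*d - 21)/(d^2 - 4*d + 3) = (d + 7)/(d - 1)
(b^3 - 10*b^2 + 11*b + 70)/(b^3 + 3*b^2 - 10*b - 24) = (b^2 - 12*b + 35)/(b^2 + b - 12)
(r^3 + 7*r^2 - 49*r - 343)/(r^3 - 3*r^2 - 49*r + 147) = (r + 7)/(r - 3)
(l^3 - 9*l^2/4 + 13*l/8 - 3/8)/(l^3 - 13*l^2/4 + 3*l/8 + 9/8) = (2*l^2 - 3*l + 1)/(2*l^2 - 5*l - 3)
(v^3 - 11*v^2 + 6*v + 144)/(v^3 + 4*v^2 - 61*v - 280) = (v^2 - 3*v - 18)/(v^2 + 12*v + 35)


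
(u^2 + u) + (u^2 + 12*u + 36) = 2*u^2 + 13*u + 36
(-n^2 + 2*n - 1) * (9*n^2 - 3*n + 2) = -9*n^4 + 21*n^3 - 17*n^2 + 7*n - 2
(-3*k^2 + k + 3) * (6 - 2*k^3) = 6*k^5 - 2*k^4 - 6*k^3 - 18*k^2 + 6*k + 18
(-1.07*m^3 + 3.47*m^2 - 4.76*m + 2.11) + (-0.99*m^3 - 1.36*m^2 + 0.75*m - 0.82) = -2.06*m^3 + 2.11*m^2 - 4.01*m + 1.29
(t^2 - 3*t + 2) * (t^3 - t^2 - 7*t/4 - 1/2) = t^5 - 4*t^4 + 13*t^3/4 + 11*t^2/4 - 2*t - 1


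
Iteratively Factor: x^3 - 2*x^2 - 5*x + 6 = (x - 3)*(x^2 + x - 2) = (x - 3)*(x - 1)*(x + 2)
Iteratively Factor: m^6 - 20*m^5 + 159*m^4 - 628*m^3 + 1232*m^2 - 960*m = (m - 4)*(m^5 - 16*m^4 + 95*m^3 - 248*m^2 + 240*m) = (m - 4)^2*(m^4 - 12*m^3 + 47*m^2 - 60*m) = m*(m - 4)^2*(m^3 - 12*m^2 + 47*m - 60) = m*(m - 4)^3*(m^2 - 8*m + 15) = m*(m - 4)^3*(m - 3)*(m - 5)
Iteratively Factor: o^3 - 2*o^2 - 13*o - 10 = (o + 2)*(o^2 - 4*o - 5) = (o - 5)*(o + 2)*(o + 1)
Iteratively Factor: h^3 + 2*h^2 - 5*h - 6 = (h + 1)*(h^2 + h - 6) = (h - 2)*(h + 1)*(h + 3)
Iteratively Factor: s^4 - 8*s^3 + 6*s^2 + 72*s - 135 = (s - 3)*(s^3 - 5*s^2 - 9*s + 45) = (s - 3)*(s + 3)*(s^2 - 8*s + 15) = (s - 5)*(s - 3)*(s + 3)*(s - 3)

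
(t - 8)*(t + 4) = t^2 - 4*t - 32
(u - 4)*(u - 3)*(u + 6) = u^3 - u^2 - 30*u + 72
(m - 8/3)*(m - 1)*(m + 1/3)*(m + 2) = m^4 - 4*m^3/3 - 47*m^2/9 + 34*m/9 + 16/9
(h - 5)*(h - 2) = h^2 - 7*h + 10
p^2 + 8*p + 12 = (p + 2)*(p + 6)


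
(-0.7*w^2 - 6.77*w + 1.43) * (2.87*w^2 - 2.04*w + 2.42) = -2.009*w^4 - 18.0019*w^3 + 16.2209*w^2 - 19.3006*w + 3.4606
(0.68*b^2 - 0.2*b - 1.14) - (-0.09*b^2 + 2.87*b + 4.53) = 0.77*b^2 - 3.07*b - 5.67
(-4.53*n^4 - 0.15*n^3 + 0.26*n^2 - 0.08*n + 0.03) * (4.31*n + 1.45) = -19.5243*n^5 - 7.215*n^4 + 0.9031*n^3 + 0.0322*n^2 + 0.0133*n + 0.0435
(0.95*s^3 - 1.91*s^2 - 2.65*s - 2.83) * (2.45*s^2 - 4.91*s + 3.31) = 2.3275*s^5 - 9.344*s^4 + 6.0301*s^3 - 0.244100000000001*s^2 + 5.1238*s - 9.3673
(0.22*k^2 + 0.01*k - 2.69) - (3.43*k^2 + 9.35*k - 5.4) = -3.21*k^2 - 9.34*k + 2.71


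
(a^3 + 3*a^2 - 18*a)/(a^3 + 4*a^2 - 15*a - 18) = a/(a + 1)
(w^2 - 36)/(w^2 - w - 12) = (36 - w^2)/(-w^2 + w + 12)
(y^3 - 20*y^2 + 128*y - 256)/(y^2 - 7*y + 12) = (y^2 - 16*y + 64)/(y - 3)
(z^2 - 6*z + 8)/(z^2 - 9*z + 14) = (z - 4)/(z - 7)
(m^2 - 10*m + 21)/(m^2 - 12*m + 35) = (m - 3)/(m - 5)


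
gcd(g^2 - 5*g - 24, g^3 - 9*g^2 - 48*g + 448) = g - 8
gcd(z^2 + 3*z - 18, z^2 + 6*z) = z + 6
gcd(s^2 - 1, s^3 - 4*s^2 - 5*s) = s + 1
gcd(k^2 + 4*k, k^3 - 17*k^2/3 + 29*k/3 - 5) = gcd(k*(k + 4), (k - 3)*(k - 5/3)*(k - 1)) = 1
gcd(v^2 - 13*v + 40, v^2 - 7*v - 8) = v - 8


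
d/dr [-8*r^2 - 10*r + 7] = -16*r - 10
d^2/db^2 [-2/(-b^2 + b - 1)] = 4*(-b^2 + b + (2*b - 1)^2 - 1)/(b^2 - b + 1)^3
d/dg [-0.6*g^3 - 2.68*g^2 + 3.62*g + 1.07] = -1.8*g^2 - 5.36*g + 3.62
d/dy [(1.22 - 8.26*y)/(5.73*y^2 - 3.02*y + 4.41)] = (47.3298*y^2 - 13.9812*y - 32.7422)/(32.8329*y^4 - 34.6092*y^3 + 59.659*y^2 - 26.6364*y + 19.4481)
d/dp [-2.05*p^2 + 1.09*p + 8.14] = 1.09 - 4.1*p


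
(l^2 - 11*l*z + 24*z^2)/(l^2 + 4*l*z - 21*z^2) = (l - 8*z)/(l + 7*z)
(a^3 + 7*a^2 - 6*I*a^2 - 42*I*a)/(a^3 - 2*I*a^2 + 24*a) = (a + 7)/(a + 4*I)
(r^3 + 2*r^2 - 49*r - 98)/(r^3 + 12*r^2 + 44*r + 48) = (r^2 - 49)/(r^2 + 10*r + 24)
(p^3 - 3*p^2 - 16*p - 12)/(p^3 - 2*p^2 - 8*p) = (p^2 - 5*p - 6)/(p*(p - 4))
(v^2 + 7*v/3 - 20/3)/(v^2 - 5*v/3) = (v + 4)/v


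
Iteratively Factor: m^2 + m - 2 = (m - 1)*(m + 2)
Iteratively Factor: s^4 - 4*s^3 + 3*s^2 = (s)*(s^3 - 4*s^2 + 3*s) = s*(s - 3)*(s^2 - s) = s^2*(s - 3)*(s - 1)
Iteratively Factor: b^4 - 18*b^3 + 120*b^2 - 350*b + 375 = (b - 5)*(b^3 - 13*b^2 + 55*b - 75) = (b - 5)^2*(b^2 - 8*b + 15) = (b - 5)^3*(b - 3)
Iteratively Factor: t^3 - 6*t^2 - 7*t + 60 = (t + 3)*(t^2 - 9*t + 20) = (t - 5)*(t + 3)*(t - 4)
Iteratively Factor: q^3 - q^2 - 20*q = (q - 5)*(q^2 + 4*q) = (q - 5)*(q + 4)*(q)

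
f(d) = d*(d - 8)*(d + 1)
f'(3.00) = -23.00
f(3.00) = -60.00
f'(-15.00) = 877.00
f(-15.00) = -4830.00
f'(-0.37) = -2.41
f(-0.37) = 1.95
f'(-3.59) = 80.92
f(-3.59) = -107.76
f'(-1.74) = 25.44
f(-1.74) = -12.54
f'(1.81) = -23.51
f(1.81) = -31.48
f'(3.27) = -21.70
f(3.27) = -66.04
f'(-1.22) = 13.55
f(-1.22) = -2.47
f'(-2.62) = 49.27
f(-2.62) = -45.08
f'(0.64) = -15.73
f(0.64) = -7.73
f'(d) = d*(d - 8) + d*(d + 1) + (d - 8)*(d + 1)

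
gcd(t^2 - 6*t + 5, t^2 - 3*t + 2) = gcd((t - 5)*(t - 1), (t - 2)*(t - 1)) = t - 1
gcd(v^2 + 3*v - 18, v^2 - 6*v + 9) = v - 3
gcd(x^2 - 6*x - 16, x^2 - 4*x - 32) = x - 8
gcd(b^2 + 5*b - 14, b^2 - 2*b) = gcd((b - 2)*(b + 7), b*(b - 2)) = b - 2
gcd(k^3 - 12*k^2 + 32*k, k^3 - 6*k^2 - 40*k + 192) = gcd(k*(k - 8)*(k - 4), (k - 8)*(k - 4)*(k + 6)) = k^2 - 12*k + 32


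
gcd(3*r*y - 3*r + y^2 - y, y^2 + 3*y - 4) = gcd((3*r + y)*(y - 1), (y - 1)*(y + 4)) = y - 1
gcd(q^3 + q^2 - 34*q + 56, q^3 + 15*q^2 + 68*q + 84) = q + 7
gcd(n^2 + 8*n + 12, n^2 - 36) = n + 6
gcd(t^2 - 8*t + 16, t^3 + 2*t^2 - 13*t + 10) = 1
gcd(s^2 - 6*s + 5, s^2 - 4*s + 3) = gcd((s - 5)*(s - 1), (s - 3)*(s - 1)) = s - 1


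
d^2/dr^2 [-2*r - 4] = 0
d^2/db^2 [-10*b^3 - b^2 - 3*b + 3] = -60*b - 2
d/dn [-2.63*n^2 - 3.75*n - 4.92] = -5.26*n - 3.75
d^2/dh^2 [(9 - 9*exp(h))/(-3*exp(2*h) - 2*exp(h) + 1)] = (81*exp(4*h) - 378*exp(3*h) - 126*exp(h) - 9)*exp(h)/(27*exp(6*h) + 54*exp(5*h) + 9*exp(4*h) - 28*exp(3*h) - 3*exp(2*h) + 6*exp(h) - 1)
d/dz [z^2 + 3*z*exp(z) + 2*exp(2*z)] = 3*z*exp(z) + 2*z + 4*exp(2*z) + 3*exp(z)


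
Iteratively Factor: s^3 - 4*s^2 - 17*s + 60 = (s - 3)*(s^2 - s - 20) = (s - 5)*(s - 3)*(s + 4)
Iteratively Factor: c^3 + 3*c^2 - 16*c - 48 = (c + 4)*(c^2 - c - 12) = (c - 4)*(c + 4)*(c + 3)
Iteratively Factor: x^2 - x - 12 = (x + 3)*(x - 4)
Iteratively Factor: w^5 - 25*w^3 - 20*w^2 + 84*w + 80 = (w - 5)*(w^4 + 5*w^3 - 20*w - 16) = (w - 5)*(w + 2)*(w^3 + 3*w^2 - 6*w - 8) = (w - 5)*(w + 2)*(w + 4)*(w^2 - w - 2) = (w - 5)*(w + 1)*(w + 2)*(w + 4)*(w - 2)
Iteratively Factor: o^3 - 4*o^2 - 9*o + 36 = (o - 3)*(o^2 - o - 12) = (o - 4)*(o - 3)*(o + 3)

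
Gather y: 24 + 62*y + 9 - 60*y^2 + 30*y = -60*y^2 + 92*y + 33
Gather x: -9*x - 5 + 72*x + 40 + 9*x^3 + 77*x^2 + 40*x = 9*x^3 + 77*x^2 + 103*x + 35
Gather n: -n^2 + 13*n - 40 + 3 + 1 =-n^2 + 13*n - 36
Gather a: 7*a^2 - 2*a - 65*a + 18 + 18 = 7*a^2 - 67*a + 36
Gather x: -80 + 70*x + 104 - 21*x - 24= 49*x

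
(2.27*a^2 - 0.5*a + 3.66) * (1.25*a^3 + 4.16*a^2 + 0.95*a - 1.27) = 2.8375*a^5 + 8.8182*a^4 + 4.6515*a^3 + 11.8677*a^2 + 4.112*a - 4.6482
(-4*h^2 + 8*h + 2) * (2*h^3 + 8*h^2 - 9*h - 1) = -8*h^5 - 16*h^4 + 104*h^3 - 52*h^2 - 26*h - 2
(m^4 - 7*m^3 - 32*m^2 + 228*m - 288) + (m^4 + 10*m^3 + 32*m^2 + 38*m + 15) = 2*m^4 + 3*m^3 + 266*m - 273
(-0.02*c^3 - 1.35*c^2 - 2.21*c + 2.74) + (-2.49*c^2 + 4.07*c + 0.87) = -0.02*c^3 - 3.84*c^2 + 1.86*c + 3.61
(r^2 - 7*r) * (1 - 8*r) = -8*r^3 + 57*r^2 - 7*r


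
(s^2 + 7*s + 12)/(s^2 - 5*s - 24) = (s + 4)/(s - 8)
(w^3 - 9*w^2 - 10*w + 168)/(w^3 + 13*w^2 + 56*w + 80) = (w^2 - 13*w + 42)/(w^2 + 9*w + 20)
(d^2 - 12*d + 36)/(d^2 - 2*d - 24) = (d - 6)/(d + 4)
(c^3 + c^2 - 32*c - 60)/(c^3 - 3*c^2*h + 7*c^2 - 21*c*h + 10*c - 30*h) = (c - 6)/(c - 3*h)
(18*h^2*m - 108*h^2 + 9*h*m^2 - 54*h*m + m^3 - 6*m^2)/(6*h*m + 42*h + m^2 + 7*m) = (3*h*m - 18*h + m^2 - 6*m)/(m + 7)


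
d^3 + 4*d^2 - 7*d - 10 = (d - 2)*(d + 1)*(d + 5)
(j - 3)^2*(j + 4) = j^3 - 2*j^2 - 15*j + 36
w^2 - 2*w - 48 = (w - 8)*(w + 6)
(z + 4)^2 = z^2 + 8*z + 16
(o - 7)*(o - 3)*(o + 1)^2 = o^4 - 8*o^3 + 2*o^2 + 32*o + 21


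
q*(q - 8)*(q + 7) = q^3 - q^2 - 56*q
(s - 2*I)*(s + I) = s^2 - I*s + 2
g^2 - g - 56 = (g - 8)*(g + 7)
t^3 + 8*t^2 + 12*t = t*(t + 2)*(t + 6)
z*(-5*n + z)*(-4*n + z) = 20*n^2*z - 9*n*z^2 + z^3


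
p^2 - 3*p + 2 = (p - 2)*(p - 1)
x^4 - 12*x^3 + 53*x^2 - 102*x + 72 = (x - 4)*(x - 3)^2*(x - 2)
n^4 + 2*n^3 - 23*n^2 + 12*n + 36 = (n - 3)*(n - 2)*(n + 1)*(n + 6)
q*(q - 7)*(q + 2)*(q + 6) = q^4 + q^3 - 44*q^2 - 84*q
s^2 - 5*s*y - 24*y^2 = (s - 8*y)*(s + 3*y)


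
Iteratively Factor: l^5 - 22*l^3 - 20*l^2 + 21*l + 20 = (l + 1)*(l^4 - l^3 - 21*l^2 + l + 20) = (l - 5)*(l + 1)*(l^3 + 4*l^2 - l - 4) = (l - 5)*(l + 1)*(l + 4)*(l^2 - 1) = (l - 5)*(l - 1)*(l + 1)*(l + 4)*(l + 1)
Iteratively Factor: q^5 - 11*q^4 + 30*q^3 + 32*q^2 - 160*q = (q - 5)*(q^4 - 6*q^3 + 32*q) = (q - 5)*(q - 4)*(q^3 - 2*q^2 - 8*q) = (q - 5)*(q - 4)^2*(q^2 + 2*q) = q*(q - 5)*(q - 4)^2*(q + 2)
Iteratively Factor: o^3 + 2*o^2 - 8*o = (o + 4)*(o^2 - 2*o) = (o - 2)*(o + 4)*(o)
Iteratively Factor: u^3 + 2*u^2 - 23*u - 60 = (u + 3)*(u^2 - u - 20) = (u + 3)*(u + 4)*(u - 5)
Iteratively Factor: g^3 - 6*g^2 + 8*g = (g)*(g^2 - 6*g + 8) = g*(g - 2)*(g - 4)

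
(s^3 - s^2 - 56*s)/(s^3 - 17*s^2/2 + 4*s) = 2*(s + 7)/(2*s - 1)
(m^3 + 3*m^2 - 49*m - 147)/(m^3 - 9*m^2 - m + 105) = (m + 7)/(m - 5)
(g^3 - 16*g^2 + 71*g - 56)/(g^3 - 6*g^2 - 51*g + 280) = (g^2 - 8*g + 7)/(g^2 + 2*g - 35)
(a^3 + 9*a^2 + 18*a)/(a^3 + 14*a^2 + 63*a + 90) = a/(a + 5)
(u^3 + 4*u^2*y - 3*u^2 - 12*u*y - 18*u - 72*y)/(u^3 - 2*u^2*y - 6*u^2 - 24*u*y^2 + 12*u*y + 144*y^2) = (-u - 3)/(-u + 6*y)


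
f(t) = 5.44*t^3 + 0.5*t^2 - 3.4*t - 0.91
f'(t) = 16.32*t^2 + 1.0*t - 3.4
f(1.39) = 9.94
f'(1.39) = 29.52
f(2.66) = 95.97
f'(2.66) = 114.73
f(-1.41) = -10.37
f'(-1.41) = 27.64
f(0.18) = -1.47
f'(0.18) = -2.69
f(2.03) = 39.76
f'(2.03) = 65.88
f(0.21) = -1.55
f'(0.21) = -2.47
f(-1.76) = -23.03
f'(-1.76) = 45.39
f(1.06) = 2.53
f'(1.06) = 16.00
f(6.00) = 1171.73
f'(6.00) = 590.12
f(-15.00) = -18197.41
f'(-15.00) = 3653.60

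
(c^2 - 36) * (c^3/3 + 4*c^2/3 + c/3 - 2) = c^5/3 + 4*c^4/3 - 35*c^3/3 - 50*c^2 - 12*c + 72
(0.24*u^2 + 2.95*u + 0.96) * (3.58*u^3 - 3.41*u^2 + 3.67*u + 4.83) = 0.8592*u^5 + 9.7426*u^4 - 5.7419*u^3 + 8.7121*u^2 + 17.7717*u + 4.6368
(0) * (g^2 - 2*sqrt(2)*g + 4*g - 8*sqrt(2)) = 0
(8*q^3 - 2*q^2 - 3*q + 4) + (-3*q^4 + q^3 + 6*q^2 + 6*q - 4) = -3*q^4 + 9*q^3 + 4*q^2 + 3*q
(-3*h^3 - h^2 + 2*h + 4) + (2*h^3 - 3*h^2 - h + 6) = -h^3 - 4*h^2 + h + 10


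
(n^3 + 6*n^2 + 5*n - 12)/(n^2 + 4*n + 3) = (n^2 + 3*n - 4)/(n + 1)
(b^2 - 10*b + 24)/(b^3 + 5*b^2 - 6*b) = (b^2 - 10*b + 24)/(b*(b^2 + 5*b - 6))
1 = 1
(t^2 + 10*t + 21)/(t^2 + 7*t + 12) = (t + 7)/(t + 4)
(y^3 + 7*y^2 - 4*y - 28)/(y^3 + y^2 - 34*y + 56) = (y + 2)/(y - 4)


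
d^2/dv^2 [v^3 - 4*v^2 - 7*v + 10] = 6*v - 8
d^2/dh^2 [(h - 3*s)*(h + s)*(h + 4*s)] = 6*h + 4*s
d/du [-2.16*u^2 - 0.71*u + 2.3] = -4.32*u - 0.71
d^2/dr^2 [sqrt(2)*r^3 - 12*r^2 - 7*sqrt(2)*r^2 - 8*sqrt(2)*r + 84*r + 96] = 6*sqrt(2)*r - 24 - 14*sqrt(2)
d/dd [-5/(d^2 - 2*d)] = 10*(d - 1)/(d^2*(d - 2)^2)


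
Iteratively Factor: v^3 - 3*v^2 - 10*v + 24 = (v - 4)*(v^2 + v - 6) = (v - 4)*(v - 2)*(v + 3)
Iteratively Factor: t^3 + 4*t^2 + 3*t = (t + 3)*(t^2 + t) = t*(t + 3)*(t + 1)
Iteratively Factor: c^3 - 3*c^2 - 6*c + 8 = (c - 1)*(c^2 - 2*c - 8) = (c - 1)*(c + 2)*(c - 4)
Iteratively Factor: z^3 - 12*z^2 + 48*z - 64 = (z - 4)*(z^2 - 8*z + 16) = (z - 4)^2*(z - 4)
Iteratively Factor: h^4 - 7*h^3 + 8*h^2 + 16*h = (h + 1)*(h^3 - 8*h^2 + 16*h) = h*(h + 1)*(h^2 - 8*h + 16) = h*(h - 4)*(h + 1)*(h - 4)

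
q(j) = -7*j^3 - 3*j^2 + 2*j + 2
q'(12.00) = -3094.00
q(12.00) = -12502.00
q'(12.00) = -3094.00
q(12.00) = -12502.00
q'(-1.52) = -37.40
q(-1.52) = 16.61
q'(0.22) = -0.34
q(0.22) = 2.22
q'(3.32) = -249.39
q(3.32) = -280.59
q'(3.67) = -302.87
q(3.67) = -377.08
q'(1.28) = -40.09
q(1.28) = -15.04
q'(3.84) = -330.70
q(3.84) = -430.92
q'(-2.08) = -76.37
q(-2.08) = 47.85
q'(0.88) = -19.54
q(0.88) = -3.33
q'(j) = -21*j^2 - 6*j + 2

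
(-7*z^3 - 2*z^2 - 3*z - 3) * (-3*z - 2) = 21*z^4 + 20*z^3 + 13*z^2 + 15*z + 6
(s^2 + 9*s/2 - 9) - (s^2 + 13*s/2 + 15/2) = -2*s - 33/2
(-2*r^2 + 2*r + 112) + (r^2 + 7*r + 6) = -r^2 + 9*r + 118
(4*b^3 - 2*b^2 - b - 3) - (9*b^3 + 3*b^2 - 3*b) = -5*b^3 - 5*b^2 + 2*b - 3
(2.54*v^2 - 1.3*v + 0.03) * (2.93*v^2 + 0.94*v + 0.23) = 7.4422*v^4 - 1.4214*v^3 - 0.5499*v^2 - 0.2708*v + 0.0069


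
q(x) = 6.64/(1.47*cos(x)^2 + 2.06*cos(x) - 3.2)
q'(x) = 6.64*(2.94*sin(x)*cos(x) + 2.06*sin(x))/(1.47*cos(x)^2 + 2.06*cos(x) - 3.2)^2 = (19.5216*cos(x) + 13.6784)*sin(x)/(1.47*cos(x)^2 + 2.06*cos(x) - 3.2)^2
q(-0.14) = 23.61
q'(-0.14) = -58.24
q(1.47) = -2.23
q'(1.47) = 1.76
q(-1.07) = -3.55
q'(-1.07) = -5.77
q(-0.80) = -6.32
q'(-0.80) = -17.71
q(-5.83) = -41.57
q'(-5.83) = 535.88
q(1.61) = -2.03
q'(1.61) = 1.20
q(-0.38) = -345.90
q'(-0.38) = -32016.25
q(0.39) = -178.66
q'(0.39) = 8734.46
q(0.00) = 20.12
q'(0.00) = 0.00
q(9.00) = -1.72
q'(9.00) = -0.11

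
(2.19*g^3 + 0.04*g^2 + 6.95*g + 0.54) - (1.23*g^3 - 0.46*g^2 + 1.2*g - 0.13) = 0.96*g^3 + 0.5*g^2 + 5.75*g + 0.67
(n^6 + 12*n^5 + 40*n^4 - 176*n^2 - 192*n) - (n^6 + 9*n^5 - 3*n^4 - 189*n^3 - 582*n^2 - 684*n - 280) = 3*n^5 + 43*n^4 + 189*n^3 + 406*n^2 + 492*n + 280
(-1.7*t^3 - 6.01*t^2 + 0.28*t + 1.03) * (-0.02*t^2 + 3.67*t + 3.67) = 0.034*t^5 - 6.1188*t^4 - 28.3013*t^3 - 21.0497*t^2 + 4.8077*t + 3.7801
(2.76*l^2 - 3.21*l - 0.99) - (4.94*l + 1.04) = 2.76*l^2 - 8.15*l - 2.03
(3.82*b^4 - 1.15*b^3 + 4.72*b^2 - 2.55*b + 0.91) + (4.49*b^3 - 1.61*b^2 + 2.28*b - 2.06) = 3.82*b^4 + 3.34*b^3 + 3.11*b^2 - 0.27*b - 1.15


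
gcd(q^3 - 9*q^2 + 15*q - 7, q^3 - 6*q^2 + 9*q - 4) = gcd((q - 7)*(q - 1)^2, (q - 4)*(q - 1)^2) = q^2 - 2*q + 1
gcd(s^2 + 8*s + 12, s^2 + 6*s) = s + 6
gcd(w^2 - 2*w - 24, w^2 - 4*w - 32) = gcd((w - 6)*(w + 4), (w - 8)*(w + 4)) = w + 4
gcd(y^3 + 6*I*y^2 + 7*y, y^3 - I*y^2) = y^2 - I*y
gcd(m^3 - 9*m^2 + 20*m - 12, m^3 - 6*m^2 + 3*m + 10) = m - 2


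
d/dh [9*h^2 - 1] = 18*h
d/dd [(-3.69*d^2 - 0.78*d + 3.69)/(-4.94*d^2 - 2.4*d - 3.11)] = (5.0028*d^2 + 59.409*d + 11.2818)/(24.4036*d^4 + 23.712*d^3 + 36.4868*d^2 + 14.928*d + 9.6721)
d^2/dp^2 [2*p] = 0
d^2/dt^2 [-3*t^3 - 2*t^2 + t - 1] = -18*t - 4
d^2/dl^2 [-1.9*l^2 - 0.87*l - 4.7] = -3.80000000000000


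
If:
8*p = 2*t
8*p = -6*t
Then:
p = 0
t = 0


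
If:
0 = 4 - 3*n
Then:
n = 4/3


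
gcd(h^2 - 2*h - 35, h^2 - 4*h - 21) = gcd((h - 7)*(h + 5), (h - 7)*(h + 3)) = h - 7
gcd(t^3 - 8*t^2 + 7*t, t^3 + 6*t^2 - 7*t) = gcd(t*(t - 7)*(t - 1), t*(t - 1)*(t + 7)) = t^2 - t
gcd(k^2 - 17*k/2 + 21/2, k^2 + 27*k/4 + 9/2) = 1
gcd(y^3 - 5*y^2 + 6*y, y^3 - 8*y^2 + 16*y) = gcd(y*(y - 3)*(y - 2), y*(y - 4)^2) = y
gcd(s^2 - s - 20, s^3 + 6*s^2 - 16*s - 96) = s + 4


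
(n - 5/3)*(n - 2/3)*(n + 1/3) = n^3 - 2*n^2 + n/3 + 10/27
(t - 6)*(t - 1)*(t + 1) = t^3 - 6*t^2 - t + 6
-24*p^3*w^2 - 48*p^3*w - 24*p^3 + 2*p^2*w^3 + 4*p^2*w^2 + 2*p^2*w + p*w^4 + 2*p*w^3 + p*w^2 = (-4*p + w)*(6*p + w)*(w + 1)*(p*w + p)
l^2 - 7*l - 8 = (l - 8)*(l + 1)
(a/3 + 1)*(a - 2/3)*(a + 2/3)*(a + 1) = a^4/3 + 4*a^3/3 + 23*a^2/27 - 16*a/27 - 4/9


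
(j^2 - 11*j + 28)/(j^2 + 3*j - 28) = (j - 7)/(j + 7)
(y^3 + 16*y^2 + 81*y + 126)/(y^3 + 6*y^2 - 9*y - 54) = (y + 7)/(y - 3)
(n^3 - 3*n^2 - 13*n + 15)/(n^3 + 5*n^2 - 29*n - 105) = (n - 1)/(n + 7)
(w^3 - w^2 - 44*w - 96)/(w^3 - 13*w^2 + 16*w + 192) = (w + 4)/(w - 8)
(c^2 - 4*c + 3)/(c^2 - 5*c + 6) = (c - 1)/(c - 2)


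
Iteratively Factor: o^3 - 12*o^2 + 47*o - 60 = (o - 3)*(o^2 - 9*o + 20) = (o - 5)*(o - 3)*(o - 4)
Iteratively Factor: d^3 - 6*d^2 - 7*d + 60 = (d - 5)*(d^2 - d - 12) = (d - 5)*(d - 4)*(d + 3)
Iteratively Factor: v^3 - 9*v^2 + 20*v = (v - 4)*(v^2 - 5*v) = (v - 5)*(v - 4)*(v)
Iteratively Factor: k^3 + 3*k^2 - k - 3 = (k - 1)*(k^2 + 4*k + 3) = (k - 1)*(k + 3)*(k + 1)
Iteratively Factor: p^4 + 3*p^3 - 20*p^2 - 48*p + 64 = (p - 1)*(p^3 + 4*p^2 - 16*p - 64) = (p - 4)*(p - 1)*(p^2 + 8*p + 16) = (p - 4)*(p - 1)*(p + 4)*(p + 4)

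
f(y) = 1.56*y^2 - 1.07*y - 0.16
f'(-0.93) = -3.97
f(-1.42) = 4.50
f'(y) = 3.12*y - 1.07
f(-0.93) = 2.18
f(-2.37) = 11.14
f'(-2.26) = -8.12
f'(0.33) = -0.04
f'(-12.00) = -38.51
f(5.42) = 39.87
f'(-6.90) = -22.60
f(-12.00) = 237.32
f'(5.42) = 15.84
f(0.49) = -0.31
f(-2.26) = 10.23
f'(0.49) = 0.46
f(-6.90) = 81.49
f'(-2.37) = -8.46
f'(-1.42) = -5.50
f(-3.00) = 17.09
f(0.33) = -0.34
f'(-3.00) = -10.43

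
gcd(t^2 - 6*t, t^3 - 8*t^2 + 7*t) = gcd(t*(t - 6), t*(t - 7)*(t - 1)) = t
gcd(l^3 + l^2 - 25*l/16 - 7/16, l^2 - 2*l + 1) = l - 1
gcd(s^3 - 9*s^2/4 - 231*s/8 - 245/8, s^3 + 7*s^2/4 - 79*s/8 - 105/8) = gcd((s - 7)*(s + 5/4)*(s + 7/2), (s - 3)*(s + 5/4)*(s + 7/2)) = s^2 + 19*s/4 + 35/8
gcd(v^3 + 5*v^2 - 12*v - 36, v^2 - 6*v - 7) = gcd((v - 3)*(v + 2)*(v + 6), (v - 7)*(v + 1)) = 1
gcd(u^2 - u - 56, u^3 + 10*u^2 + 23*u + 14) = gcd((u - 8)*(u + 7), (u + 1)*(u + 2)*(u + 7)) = u + 7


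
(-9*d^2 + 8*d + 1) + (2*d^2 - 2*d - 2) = -7*d^2 + 6*d - 1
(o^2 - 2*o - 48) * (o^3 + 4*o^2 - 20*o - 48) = o^5 + 2*o^4 - 76*o^3 - 200*o^2 + 1056*o + 2304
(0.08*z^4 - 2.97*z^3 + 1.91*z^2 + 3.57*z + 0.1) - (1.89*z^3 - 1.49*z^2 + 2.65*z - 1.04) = 0.08*z^4 - 4.86*z^3 + 3.4*z^2 + 0.92*z + 1.14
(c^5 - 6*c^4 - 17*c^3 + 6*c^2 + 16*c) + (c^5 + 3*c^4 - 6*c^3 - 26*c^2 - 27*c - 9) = 2*c^5 - 3*c^4 - 23*c^3 - 20*c^2 - 11*c - 9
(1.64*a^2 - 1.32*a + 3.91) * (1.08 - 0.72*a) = -1.1808*a^3 + 2.7216*a^2 - 4.2408*a + 4.2228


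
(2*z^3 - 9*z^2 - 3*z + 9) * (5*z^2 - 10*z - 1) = 10*z^5 - 65*z^4 + 73*z^3 + 84*z^2 - 87*z - 9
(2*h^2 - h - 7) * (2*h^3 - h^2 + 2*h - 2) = 4*h^5 - 4*h^4 - 9*h^3 + h^2 - 12*h + 14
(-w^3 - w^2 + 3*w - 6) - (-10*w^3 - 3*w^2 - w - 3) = 9*w^3 + 2*w^2 + 4*w - 3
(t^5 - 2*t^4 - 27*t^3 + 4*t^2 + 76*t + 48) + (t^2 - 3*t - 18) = t^5 - 2*t^4 - 27*t^3 + 5*t^2 + 73*t + 30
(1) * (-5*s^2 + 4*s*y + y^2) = -5*s^2 + 4*s*y + y^2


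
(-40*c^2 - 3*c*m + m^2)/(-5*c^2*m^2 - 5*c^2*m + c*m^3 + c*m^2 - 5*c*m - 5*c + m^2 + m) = (40*c^2 + 3*c*m - m^2)/(5*c^2*m^2 + 5*c^2*m - c*m^3 - c*m^2 + 5*c*m + 5*c - m^2 - m)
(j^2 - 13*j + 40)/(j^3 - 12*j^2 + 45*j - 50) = (j - 8)/(j^2 - 7*j + 10)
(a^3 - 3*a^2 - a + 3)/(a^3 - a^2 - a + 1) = (a - 3)/(a - 1)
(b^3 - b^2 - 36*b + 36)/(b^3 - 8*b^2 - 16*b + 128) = (b^3 - b^2 - 36*b + 36)/(b^3 - 8*b^2 - 16*b + 128)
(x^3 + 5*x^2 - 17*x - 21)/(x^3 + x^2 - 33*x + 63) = (x + 1)/(x - 3)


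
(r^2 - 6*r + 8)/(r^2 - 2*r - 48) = (-r^2 + 6*r - 8)/(-r^2 + 2*r + 48)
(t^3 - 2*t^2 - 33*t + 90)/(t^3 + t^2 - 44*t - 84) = (t^2 - 8*t + 15)/(t^2 - 5*t - 14)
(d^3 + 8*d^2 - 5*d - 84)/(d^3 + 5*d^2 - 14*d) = (d^2 + d - 12)/(d*(d - 2))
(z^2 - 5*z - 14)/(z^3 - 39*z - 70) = 1/(z + 5)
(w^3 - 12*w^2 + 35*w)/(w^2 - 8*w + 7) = w*(w - 5)/(w - 1)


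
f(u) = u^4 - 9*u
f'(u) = 4*u^3 - 9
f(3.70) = 154.12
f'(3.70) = 193.61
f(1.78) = -5.98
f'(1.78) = 13.56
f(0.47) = -4.18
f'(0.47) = -8.58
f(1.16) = -8.63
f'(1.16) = -2.76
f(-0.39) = 3.53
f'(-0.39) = -9.24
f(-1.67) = 22.81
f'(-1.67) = -27.63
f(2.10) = 0.55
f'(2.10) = 28.04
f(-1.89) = 29.77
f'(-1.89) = -36.01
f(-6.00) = 1350.00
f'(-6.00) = -873.00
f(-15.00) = 50760.00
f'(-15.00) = -13509.00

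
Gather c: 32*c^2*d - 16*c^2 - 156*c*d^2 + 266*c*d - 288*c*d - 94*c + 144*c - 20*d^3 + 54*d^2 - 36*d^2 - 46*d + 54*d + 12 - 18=c^2*(32*d - 16) + c*(-156*d^2 - 22*d + 50) - 20*d^3 + 18*d^2 + 8*d - 6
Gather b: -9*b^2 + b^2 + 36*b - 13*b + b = -8*b^2 + 24*b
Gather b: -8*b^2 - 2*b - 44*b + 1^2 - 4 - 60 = -8*b^2 - 46*b - 63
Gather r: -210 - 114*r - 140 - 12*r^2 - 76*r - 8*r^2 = -20*r^2 - 190*r - 350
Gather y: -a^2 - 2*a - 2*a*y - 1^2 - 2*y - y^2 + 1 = -a^2 - 2*a - y^2 + y*(-2*a - 2)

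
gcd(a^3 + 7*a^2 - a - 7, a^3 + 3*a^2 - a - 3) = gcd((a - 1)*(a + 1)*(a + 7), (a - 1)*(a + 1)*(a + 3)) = a^2 - 1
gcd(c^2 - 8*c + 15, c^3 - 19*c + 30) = c - 3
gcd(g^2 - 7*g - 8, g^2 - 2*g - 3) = g + 1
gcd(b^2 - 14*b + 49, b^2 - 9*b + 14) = b - 7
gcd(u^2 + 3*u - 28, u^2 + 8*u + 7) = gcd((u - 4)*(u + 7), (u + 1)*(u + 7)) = u + 7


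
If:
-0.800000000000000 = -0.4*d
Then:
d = 2.00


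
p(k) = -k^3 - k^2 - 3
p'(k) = -3*k^2 - 2*k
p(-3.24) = 20.51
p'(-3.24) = -25.01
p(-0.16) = -3.02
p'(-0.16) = 0.24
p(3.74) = -69.30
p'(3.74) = -49.44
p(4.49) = -113.68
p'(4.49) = -69.46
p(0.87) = -4.42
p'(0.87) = -4.01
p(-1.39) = -2.25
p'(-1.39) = -3.02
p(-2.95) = 13.97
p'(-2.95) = -20.21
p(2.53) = -25.60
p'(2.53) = -24.26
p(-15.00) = 3147.00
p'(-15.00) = -645.00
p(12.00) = -1875.00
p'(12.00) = -456.00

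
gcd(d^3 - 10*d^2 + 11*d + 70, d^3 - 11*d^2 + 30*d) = d - 5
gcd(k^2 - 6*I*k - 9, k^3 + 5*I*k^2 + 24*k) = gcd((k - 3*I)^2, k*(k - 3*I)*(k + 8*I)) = k - 3*I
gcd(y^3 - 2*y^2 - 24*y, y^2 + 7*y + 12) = y + 4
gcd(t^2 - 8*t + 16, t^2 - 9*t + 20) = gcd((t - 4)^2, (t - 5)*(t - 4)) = t - 4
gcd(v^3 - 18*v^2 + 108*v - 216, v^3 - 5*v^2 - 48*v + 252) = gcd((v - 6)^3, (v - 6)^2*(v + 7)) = v^2 - 12*v + 36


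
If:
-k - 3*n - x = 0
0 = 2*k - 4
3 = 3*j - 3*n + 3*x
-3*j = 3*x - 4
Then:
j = 13/3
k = 2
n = 1/3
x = -3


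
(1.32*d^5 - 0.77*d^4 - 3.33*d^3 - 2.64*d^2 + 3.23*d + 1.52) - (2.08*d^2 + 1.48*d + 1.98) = 1.32*d^5 - 0.77*d^4 - 3.33*d^3 - 4.72*d^2 + 1.75*d - 0.46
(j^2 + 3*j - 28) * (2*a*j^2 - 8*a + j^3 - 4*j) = 2*a*j^4 + 6*a*j^3 - 64*a*j^2 - 24*a*j + 224*a + j^5 + 3*j^4 - 32*j^3 - 12*j^2 + 112*j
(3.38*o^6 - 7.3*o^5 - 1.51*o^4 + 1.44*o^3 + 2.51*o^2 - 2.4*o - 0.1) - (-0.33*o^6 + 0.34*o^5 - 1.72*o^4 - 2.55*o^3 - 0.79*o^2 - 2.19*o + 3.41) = 3.71*o^6 - 7.64*o^5 + 0.21*o^4 + 3.99*o^3 + 3.3*o^2 - 0.21*o - 3.51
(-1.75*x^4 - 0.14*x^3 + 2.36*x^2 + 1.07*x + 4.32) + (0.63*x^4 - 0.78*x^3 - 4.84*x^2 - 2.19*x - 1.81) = -1.12*x^4 - 0.92*x^3 - 2.48*x^2 - 1.12*x + 2.51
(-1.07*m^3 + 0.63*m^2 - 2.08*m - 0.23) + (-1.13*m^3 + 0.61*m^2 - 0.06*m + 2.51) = -2.2*m^3 + 1.24*m^2 - 2.14*m + 2.28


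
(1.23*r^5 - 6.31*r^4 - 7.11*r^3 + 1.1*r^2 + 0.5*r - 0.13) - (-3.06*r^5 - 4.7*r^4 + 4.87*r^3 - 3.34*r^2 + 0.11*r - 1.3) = 4.29*r^5 - 1.61*r^4 - 11.98*r^3 + 4.44*r^2 + 0.39*r + 1.17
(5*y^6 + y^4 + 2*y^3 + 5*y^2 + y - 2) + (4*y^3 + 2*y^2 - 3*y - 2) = 5*y^6 + y^4 + 6*y^3 + 7*y^2 - 2*y - 4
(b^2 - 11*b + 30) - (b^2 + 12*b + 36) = -23*b - 6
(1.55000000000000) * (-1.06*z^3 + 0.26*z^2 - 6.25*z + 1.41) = -1.643*z^3 + 0.403*z^2 - 9.6875*z + 2.1855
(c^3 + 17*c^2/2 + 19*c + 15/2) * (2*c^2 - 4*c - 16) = 2*c^5 + 13*c^4 - 12*c^3 - 197*c^2 - 334*c - 120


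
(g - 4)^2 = g^2 - 8*g + 16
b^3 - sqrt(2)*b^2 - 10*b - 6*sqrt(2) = (b - 3*sqrt(2))*(b + sqrt(2))^2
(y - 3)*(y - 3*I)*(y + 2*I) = y^3 - 3*y^2 - I*y^2 + 6*y + 3*I*y - 18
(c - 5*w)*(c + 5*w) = c^2 - 25*w^2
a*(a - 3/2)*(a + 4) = a^3 + 5*a^2/2 - 6*a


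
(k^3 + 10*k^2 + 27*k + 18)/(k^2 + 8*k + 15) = (k^2 + 7*k + 6)/(k + 5)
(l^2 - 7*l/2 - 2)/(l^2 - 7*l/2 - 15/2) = (-2*l^2 + 7*l + 4)/(-2*l^2 + 7*l + 15)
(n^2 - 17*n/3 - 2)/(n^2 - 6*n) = (n + 1/3)/n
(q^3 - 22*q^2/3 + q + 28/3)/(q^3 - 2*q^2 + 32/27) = 9*(q^2 - 6*q - 7)/(9*q^2 - 6*q - 8)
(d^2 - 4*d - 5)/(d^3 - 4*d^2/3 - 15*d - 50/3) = 3*(d + 1)/(3*d^2 + 11*d + 10)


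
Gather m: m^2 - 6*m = m^2 - 6*m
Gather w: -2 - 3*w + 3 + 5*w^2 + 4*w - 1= 5*w^2 + w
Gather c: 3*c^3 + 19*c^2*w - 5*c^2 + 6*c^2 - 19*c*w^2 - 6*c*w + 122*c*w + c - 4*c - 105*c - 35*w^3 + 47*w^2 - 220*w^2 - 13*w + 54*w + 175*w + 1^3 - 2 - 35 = 3*c^3 + c^2*(19*w + 1) + c*(-19*w^2 + 116*w - 108) - 35*w^3 - 173*w^2 + 216*w - 36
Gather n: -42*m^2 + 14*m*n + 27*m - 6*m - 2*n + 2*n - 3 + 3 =-42*m^2 + 14*m*n + 21*m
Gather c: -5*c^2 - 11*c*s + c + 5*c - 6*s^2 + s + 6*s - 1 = -5*c^2 + c*(6 - 11*s) - 6*s^2 + 7*s - 1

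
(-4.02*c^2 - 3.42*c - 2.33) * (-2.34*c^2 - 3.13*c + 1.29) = 9.4068*c^4 + 20.5854*c^3 + 10.971*c^2 + 2.8811*c - 3.0057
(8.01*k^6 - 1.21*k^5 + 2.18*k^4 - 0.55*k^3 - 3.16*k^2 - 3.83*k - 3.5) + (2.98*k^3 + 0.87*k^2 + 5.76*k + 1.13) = 8.01*k^6 - 1.21*k^5 + 2.18*k^4 + 2.43*k^3 - 2.29*k^2 + 1.93*k - 2.37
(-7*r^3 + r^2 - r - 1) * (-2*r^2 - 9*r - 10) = 14*r^5 + 61*r^4 + 63*r^3 + r^2 + 19*r + 10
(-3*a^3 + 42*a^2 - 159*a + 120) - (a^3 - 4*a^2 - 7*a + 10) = -4*a^3 + 46*a^2 - 152*a + 110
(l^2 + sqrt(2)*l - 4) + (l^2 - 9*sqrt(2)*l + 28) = 2*l^2 - 8*sqrt(2)*l + 24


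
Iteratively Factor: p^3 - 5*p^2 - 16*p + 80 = (p - 4)*(p^2 - p - 20) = (p - 4)*(p + 4)*(p - 5)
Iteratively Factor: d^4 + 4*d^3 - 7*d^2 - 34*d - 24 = (d + 1)*(d^3 + 3*d^2 - 10*d - 24) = (d + 1)*(d + 2)*(d^2 + d - 12) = (d + 1)*(d + 2)*(d + 4)*(d - 3)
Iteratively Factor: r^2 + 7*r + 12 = (r + 3)*(r + 4)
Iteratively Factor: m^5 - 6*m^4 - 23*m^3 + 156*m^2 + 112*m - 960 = (m - 4)*(m^4 - 2*m^3 - 31*m^2 + 32*m + 240) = (m - 5)*(m - 4)*(m^3 + 3*m^2 - 16*m - 48) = (m - 5)*(m - 4)*(m + 4)*(m^2 - m - 12) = (m - 5)*(m - 4)*(m + 3)*(m + 4)*(m - 4)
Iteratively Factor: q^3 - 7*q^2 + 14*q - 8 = (q - 2)*(q^2 - 5*q + 4) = (q - 4)*(q - 2)*(q - 1)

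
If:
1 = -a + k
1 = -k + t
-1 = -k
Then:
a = 0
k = 1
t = 2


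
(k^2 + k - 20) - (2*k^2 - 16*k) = -k^2 + 17*k - 20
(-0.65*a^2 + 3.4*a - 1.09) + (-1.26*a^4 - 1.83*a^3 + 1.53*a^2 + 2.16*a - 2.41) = -1.26*a^4 - 1.83*a^3 + 0.88*a^2 + 5.56*a - 3.5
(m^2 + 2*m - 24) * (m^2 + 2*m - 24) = m^4 + 4*m^3 - 44*m^2 - 96*m + 576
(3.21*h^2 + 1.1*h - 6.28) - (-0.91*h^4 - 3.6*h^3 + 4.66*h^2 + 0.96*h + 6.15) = 0.91*h^4 + 3.6*h^3 - 1.45*h^2 + 0.14*h - 12.43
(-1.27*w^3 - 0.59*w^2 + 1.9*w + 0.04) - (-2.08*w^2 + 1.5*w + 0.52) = -1.27*w^3 + 1.49*w^2 + 0.4*w - 0.48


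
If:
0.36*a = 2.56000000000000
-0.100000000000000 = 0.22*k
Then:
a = 7.11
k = -0.45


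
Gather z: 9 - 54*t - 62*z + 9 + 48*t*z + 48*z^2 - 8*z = -54*t + 48*z^2 + z*(48*t - 70) + 18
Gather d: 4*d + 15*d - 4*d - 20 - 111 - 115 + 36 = 15*d - 210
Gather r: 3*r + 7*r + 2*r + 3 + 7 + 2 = 12*r + 12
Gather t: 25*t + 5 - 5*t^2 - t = -5*t^2 + 24*t + 5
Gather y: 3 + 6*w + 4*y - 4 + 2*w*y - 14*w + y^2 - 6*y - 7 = -8*w + y^2 + y*(2*w - 2) - 8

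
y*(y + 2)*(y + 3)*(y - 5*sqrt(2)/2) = y^4 - 5*sqrt(2)*y^3/2 + 5*y^3 - 25*sqrt(2)*y^2/2 + 6*y^2 - 15*sqrt(2)*y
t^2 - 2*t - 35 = (t - 7)*(t + 5)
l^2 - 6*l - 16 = (l - 8)*(l + 2)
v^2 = v^2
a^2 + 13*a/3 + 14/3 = (a + 2)*(a + 7/3)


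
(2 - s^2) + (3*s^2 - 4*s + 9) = 2*s^2 - 4*s + 11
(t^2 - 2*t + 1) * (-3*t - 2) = -3*t^3 + 4*t^2 + t - 2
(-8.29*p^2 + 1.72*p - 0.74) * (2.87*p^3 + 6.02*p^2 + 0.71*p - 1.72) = -23.7923*p^5 - 44.9694*p^4 + 2.3447*p^3 + 11.0252*p^2 - 3.4838*p + 1.2728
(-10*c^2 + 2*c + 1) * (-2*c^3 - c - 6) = 20*c^5 - 4*c^4 + 8*c^3 + 58*c^2 - 13*c - 6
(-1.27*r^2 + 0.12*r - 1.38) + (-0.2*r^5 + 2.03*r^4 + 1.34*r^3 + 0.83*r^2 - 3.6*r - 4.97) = -0.2*r^5 + 2.03*r^4 + 1.34*r^3 - 0.44*r^2 - 3.48*r - 6.35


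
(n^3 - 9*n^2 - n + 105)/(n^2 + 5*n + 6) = (n^2 - 12*n + 35)/(n + 2)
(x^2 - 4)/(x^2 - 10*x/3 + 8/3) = 3*(x + 2)/(3*x - 4)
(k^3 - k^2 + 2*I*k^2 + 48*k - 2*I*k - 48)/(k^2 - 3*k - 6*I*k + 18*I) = (k^2 + k*(-1 + 8*I) - 8*I)/(k - 3)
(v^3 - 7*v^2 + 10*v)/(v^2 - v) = (v^2 - 7*v + 10)/(v - 1)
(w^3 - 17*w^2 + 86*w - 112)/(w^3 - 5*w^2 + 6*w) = (w^2 - 15*w + 56)/(w*(w - 3))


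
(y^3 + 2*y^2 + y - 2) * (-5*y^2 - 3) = -5*y^5 - 10*y^4 - 8*y^3 + 4*y^2 - 3*y + 6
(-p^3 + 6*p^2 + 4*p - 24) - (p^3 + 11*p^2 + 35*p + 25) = -2*p^3 - 5*p^2 - 31*p - 49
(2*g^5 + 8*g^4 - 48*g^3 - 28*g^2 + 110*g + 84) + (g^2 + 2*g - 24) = 2*g^5 + 8*g^4 - 48*g^3 - 27*g^2 + 112*g + 60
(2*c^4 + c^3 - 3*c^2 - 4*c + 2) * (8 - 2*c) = -4*c^5 + 14*c^4 + 14*c^3 - 16*c^2 - 36*c + 16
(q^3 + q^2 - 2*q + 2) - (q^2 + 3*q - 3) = q^3 - 5*q + 5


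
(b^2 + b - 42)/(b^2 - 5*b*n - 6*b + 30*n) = (b + 7)/(b - 5*n)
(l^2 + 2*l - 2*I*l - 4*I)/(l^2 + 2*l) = (l - 2*I)/l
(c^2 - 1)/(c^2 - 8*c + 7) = (c + 1)/(c - 7)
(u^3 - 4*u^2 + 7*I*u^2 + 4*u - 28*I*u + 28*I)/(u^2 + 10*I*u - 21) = (u^2 - 4*u + 4)/(u + 3*I)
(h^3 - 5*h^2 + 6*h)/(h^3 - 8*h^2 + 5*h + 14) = h*(h - 3)/(h^2 - 6*h - 7)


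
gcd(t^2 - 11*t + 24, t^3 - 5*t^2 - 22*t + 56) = 1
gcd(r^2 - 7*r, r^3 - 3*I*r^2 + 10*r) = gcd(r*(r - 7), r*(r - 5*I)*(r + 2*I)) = r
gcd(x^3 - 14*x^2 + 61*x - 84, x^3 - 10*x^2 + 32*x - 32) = x - 4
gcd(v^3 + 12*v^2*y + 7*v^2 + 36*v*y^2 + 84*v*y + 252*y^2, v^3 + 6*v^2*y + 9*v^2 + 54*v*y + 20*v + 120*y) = v + 6*y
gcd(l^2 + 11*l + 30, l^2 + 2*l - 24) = l + 6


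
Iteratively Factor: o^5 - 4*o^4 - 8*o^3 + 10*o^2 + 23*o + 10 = (o - 5)*(o^4 + o^3 - 3*o^2 - 5*o - 2) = (o - 5)*(o + 1)*(o^3 - 3*o - 2) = (o - 5)*(o + 1)^2*(o^2 - o - 2) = (o - 5)*(o - 2)*(o + 1)^2*(o + 1)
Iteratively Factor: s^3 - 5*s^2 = (s)*(s^2 - 5*s) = s^2*(s - 5)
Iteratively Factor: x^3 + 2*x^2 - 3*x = (x + 3)*(x^2 - x) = (x - 1)*(x + 3)*(x)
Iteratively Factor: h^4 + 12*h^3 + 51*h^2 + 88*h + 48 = (h + 1)*(h^3 + 11*h^2 + 40*h + 48) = (h + 1)*(h + 4)*(h^2 + 7*h + 12) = (h + 1)*(h + 4)^2*(h + 3)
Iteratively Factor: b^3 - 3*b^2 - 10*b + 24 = (b - 2)*(b^2 - b - 12) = (b - 2)*(b + 3)*(b - 4)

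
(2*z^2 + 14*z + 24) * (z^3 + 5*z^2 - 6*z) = 2*z^5 + 24*z^4 + 82*z^3 + 36*z^2 - 144*z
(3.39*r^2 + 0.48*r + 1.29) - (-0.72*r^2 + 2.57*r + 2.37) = 4.11*r^2 - 2.09*r - 1.08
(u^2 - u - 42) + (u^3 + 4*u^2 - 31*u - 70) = u^3 + 5*u^2 - 32*u - 112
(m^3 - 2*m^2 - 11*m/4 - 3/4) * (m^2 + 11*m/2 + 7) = m^5 + 7*m^4/2 - 27*m^3/4 - 239*m^2/8 - 187*m/8 - 21/4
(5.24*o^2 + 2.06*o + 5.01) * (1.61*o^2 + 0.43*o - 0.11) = 8.4364*o^4 + 5.5698*o^3 + 8.3755*o^2 + 1.9277*o - 0.5511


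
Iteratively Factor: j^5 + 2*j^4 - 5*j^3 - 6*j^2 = (j - 2)*(j^4 + 4*j^3 + 3*j^2) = j*(j - 2)*(j^3 + 4*j^2 + 3*j) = j*(j - 2)*(j + 3)*(j^2 + j) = j^2*(j - 2)*(j + 3)*(j + 1)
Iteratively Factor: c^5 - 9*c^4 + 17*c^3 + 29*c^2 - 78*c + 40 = (c - 1)*(c^4 - 8*c^3 + 9*c^2 + 38*c - 40) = (c - 1)^2*(c^3 - 7*c^2 + 2*c + 40) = (c - 5)*(c - 1)^2*(c^2 - 2*c - 8) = (c - 5)*(c - 1)^2*(c + 2)*(c - 4)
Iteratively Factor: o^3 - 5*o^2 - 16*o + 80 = (o - 5)*(o^2 - 16) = (o - 5)*(o + 4)*(o - 4)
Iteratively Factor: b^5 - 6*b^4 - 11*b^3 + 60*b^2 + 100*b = (b + 2)*(b^4 - 8*b^3 + 5*b^2 + 50*b) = (b - 5)*(b + 2)*(b^3 - 3*b^2 - 10*b) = (b - 5)^2*(b + 2)*(b^2 + 2*b) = b*(b - 5)^2*(b + 2)*(b + 2)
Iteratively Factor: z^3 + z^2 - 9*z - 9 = (z + 3)*(z^2 - 2*z - 3) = (z + 1)*(z + 3)*(z - 3)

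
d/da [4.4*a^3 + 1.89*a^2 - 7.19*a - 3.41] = 13.2*a^2 + 3.78*a - 7.19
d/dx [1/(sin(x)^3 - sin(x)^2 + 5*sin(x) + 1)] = (-3*sin(x)^2 + 2*sin(x) - 5)*cos(x)/(sin(x)^3 - sin(x)^2 + 5*sin(x) + 1)^2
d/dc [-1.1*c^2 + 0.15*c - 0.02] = 0.15 - 2.2*c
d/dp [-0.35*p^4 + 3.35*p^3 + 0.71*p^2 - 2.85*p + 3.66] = -1.4*p^3 + 10.05*p^2 + 1.42*p - 2.85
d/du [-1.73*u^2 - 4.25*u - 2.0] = -3.46*u - 4.25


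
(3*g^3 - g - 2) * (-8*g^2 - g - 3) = -24*g^5 - 3*g^4 - g^3 + 17*g^2 + 5*g + 6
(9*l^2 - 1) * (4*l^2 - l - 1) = 36*l^4 - 9*l^3 - 13*l^2 + l + 1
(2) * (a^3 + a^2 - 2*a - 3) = 2*a^3 + 2*a^2 - 4*a - 6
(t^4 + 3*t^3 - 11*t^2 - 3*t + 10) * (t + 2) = t^5 + 5*t^4 - 5*t^3 - 25*t^2 + 4*t + 20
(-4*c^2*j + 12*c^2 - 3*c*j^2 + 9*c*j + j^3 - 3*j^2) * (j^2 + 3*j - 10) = -4*c^2*j^3 + 76*c^2*j - 120*c^2 - 3*c*j^4 + 57*c*j^2 - 90*c*j + j^5 - 19*j^3 + 30*j^2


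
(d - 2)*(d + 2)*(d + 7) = d^3 + 7*d^2 - 4*d - 28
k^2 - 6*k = k*(k - 6)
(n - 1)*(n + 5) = n^2 + 4*n - 5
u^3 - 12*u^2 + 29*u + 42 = (u - 7)*(u - 6)*(u + 1)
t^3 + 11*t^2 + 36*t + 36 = (t + 2)*(t + 3)*(t + 6)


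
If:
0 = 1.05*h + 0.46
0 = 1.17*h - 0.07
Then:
No Solution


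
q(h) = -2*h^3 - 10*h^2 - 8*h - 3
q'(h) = -6*h^2 - 20*h - 8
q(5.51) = -685.25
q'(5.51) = -300.36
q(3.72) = -274.10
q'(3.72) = -165.43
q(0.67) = -13.45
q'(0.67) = -24.09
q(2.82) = -149.94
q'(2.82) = -112.11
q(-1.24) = -4.64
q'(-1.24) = 7.57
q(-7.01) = 250.62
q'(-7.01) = -162.64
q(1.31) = -35.14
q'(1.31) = -44.50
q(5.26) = -612.82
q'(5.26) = -279.21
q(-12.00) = 2109.00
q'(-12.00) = -632.00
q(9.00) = -2343.00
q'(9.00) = -674.00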